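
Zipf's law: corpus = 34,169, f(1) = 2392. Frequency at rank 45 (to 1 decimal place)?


Zipf's law: f(r) = f(1) / r
f(1) = 2392
f(45) = 2392 / 45
= 53.2 occurrences


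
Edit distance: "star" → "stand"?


Word 1: "star" (length 4)
Word 2: "stand" (length 5)
One optimal edit sequence (insert/delete/substitute each cost 1):
  1. keep 's'
  2. keep 't'
  3. keep 'a'
  4. insert 'n'  (+1)
  5. substitute 'r' -> 'd'  (+1)
Total edit operations: 2
Edit distance = 2


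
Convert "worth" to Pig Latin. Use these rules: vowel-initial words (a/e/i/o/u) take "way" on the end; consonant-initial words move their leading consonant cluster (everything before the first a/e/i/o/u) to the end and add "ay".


Word: "worth"
Starts with consonant(s) → move to end, add 'ay'
Consonant cluster: "w"
Pig Latin = "orthway"


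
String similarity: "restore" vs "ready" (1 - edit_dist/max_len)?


Word 1: "restore" (length 7)
Word 2: "ready" (length 5)
One optimal edit sequence:
  1. keep 'r'
  2. keep 'e'
  3. delete 's'  (+1)
  4. delete 't'  (+1)
  5. substitute 'o' -> 'a'  (+1)
  6. substitute 'r' -> 'd'  (+1)
  7. substitute 'e' -> 'y'  (+1)
Edit distance = 5
Max length = max(7, 5) = 7
Similarity = 1 - 5/7
= 0.2857


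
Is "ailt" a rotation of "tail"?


Word: "tail", Candidate: "ailt"
Method: check if candidate is substring of word+word
"tailtail" contains "ailt"? Yes
Is rotation = Yes


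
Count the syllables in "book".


Word: "book"
Syllable breakdown: book
Counting: 1 part
= 1 syllable


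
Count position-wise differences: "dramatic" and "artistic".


Comparing character by character (same length = 8):
  Pos 0: 'd' vs 'a' !=
  Pos 1: 'r' vs 'r' =
  Pos 2: 'a' vs 't' !=
  Pos 3: 'm' vs 'i' !=
  Pos 4: 'a' vs 's' !=
  Pos 5: 't' vs 't' =
  Pos 6: 'i' vs 'i' =
  Pos 7: 'c' vs 'c' =
Hamming distance = 4


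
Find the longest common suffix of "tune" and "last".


Word 1: "tune"
Word 2: "last"
Comparing from end:
  Pos -1: 'e' != 't' (stop)
LCS = "" (length 0)


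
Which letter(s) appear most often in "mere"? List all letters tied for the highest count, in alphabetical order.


Word: "mere"
Letter counts:
  'e': 2
  'm': 1
  'r': 1
Maximum count = 2
Most frequent = 'e' (2 times each)


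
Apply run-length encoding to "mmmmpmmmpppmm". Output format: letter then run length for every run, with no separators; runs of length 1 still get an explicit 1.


String: "mmmmpmmmpppmm"
Scanning for consecutive runs:
  'm' x 4
  'p' x 1
  'm' x 3
  'p' x 3
  'm' x 2
RLE = "m4p1m3p3m2"


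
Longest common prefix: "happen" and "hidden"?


Word 1: "happen"
Word 2: "hidden"
Comparing from start:
  Pos 0: 'h' == 'h'
  Pos 1: 'a' != 'i' (stop)
LCP = "h" (length 1)


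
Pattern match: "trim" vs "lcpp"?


Pattern of "trim": [0, 1, 2, 3]
Pattern of "lcpp": [0, 1, 2, 2]
Patterns do not match
Same pattern = No


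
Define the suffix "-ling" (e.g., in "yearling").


Suffix: -ling
Example: yearling = year + -ling
Meaning = small / young


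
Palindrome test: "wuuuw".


Word: "wuuuw"
Reversed: "wuuuw"
Forward == Backward? wuuuw == wuuuw
Palindrome = Yes


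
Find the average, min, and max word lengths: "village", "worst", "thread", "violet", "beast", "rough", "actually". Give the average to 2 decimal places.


Lengths: "village"=7, "worst"=5, "thread"=6, "violet"=6, "beast"=5, "rough"=5, "actually"=8
Sum = 42, Count = 7
Average = 42/7 = 6.00
= avg=6.00, min=5, max=8


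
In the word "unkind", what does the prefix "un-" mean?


Prefix: un-
Example: unkind (un- + kind)
Meaning = not / reverse


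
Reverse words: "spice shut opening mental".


Original: "spice shut opening mental"
Words (1..n): spice | shut | opening | mental
Reversed (n..1): mental | opening | shut | spice
Result = "mental opening shut spice"


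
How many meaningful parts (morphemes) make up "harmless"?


Word: "harmless"
Morphemes: harm + -less
Each morpheme carries meaning
= 2 morphemes


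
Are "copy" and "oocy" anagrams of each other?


Word 1: "copy" → sorted: copy
Word 2: "oocy" → sorted: cooy
Same letters? copy != cooy
Anagram = No


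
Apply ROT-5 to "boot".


Word: "boot"
Shift: 5
Each letter → (letter + shift) mod 26:
  'b' (1) + 5 = 6 → 'g'
  'o' (14) + 5 = 19 → 't'
  'o' (14) + 5 = 19 → 't'
  't' (19) + 5 = 24 → 'y'
Result = "gtty"


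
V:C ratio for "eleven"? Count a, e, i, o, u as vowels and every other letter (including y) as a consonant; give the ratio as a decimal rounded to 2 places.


Word: "eleven"
Vowels (a,e,i,o,u): 3
Consonants: 3
Ratio = 3/3
= 1.00


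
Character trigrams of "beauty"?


Word: "beauty" (length 6)
Number of trigrams = 6 - 3 + 1 = 4
  Position 0: "bea"
  Position 1: "eau"
  Position 2: "aut"
  Position 3: "uty"
Trigrams = "bea", "eau", "aut", "uty"


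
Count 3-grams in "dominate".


Word: "dominate" (length 8)
Number of 3-grams = length - 3 + 1 = 8 - 3 + 1
= 6


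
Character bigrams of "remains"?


Word: "remains" (length 7)
Number of bigrams = 7 - 2 + 1 = 6
  Position 0: "re"
  Position 1: "em"
  Position 2: "ma"
  Position 3: "ai"
  Position 4: "in"
  Position 5: "ns"
Bigrams = "re", "em", "ma", "ai", "in", "ns"


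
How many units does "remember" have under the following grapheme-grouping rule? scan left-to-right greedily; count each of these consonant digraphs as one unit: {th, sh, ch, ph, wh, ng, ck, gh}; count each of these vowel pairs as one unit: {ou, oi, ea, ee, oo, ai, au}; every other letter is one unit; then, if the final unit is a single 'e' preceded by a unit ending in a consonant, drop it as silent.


Word: "remember" (8 letters)
Left-to-right scan:
  (1) 'r' (letter)
  (2) 'e' (letter)
  (3) 'm' (letter)
  (4) 'e' (letter)
  (5) 'm' (letter)
  (6) 'b' (letter)
  (7) 'e' (letter)
  (8) 'r' (letter)
Units from scan: 8
Sound units = 8 units


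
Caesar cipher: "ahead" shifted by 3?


Word: "ahead"
Shift: 3
Each letter → (letter + shift) mod 26:
  'a' (0) + 3 = 3 → 'd'
  'h' (7) + 3 = 10 → 'k'
  'e' (4) + 3 = 7 → 'h'
  'a' (0) + 3 = 3 → 'd'
  'd' (3) + 3 = 6 → 'g'
Result = "dkhdg"


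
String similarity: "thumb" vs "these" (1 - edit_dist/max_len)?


Word 1: "thumb" (length 5)
Word 2: "these" (length 5)
One optimal edit sequence:
  1. keep 't'
  2. keep 'h'
  3. substitute 'u' -> 'e'  (+1)
  4. substitute 'm' -> 's'  (+1)
  5. substitute 'b' -> 'e'  (+1)
Edit distance = 3
Max length = max(5, 5) = 5
Similarity = 1 - 3/5
= 0.4000


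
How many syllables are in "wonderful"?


Word: "wonderful"
Syllable breakdown: won / der / ful
Counting: 3 parts
= 3 syllables


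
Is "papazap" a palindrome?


Word: "papazap"
Reversed: "pazapap"
Forward == Backward? papazap != pazapap
Palindrome = No


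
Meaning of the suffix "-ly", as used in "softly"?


Suffix: -ly
Example: softly (soft + -ly)
Meaning = in a manner


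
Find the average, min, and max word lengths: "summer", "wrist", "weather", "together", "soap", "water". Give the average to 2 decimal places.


Lengths: "summer"=6, "wrist"=5, "weather"=7, "together"=8, "soap"=4, "water"=5
Sum = 35, Count = 6
Average = 35/6 = 5.83
= avg=5.83, min=4, max=8


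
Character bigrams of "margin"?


Word: "margin" (length 6)
Number of bigrams = 6 - 2 + 1 = 5
  Position 0: "ma"
  Position 1: "ar"
  Position 2: "rg"
  Position 3: "gi"
  Position 4: "in"
Bigrams = "ma", "ar", "rg", "gi", "in"


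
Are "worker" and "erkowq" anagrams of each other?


Word 1: "worker" → sorted: ekorrw
Word 2: "erkowq" → sorted: ekoqrw
Same letters? ekorrw != ekoqrw
Anagram = No


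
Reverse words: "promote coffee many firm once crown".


Original: "promote coffee many firm once crown"
Words (1..n): promote | coffee | many | firm | once | crown
Reversed (n..1): crown | once | firm | many | coffee | promote
Result = "crown once firm many coffee promote"


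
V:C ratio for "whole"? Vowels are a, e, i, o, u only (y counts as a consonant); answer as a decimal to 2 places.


Word: "whole"
Vowels (a,e,i,o,u): 2
Consonants: 3
Ratio = 2/3
= 0.67


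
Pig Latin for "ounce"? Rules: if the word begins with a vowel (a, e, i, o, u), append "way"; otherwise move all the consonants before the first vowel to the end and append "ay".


Word: "ounce"
Starts with vowel → add 'way'
Pig Latin = "ounceway"


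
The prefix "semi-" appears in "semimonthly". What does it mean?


Prefix: semi-
As in: semimonthly -> semi- + monthly
Meaning = half


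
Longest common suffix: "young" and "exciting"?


Word 1: "young"
Word 2: "exciting"
Comparing from end:
  Pos -1: 'g' == 'g'
  Pos -2: 'n' == 'n'
  Pos -3: 'u' != 'i' (stop)
LCS = "ng" (length 2)


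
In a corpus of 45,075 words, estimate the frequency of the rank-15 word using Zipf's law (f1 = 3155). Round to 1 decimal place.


Zipf's law: f(r) = f(1) / r
f(1) = 3155
f(15) = 3155 / 15
= 210.3 occurrences


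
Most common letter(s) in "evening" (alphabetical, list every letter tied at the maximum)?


Word: "evening"
Letter counts:
  'e': 2
  'g': 1
  'i': 1
  'n': 2
  'v': 1
Maximum count = 2
Most frequent = 'e', 'n' (2 times each)


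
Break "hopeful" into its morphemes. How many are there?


Word: "hopeful"
Morphemes: hope / -ful
Each morpheme carries meaning
= 2 morphemes


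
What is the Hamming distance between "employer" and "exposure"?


Comparing character by character (same length = 8):
  Pos 0: 'e' vs 'e' =
  Pos 1: 'm' vs 'x' !=
  Pos 2: 'p' vs 'p' =
  Pos 3: 'l' vs 'o' !=
  Pos 4: 'o' vs 's' !=
  Pos 5: 'y' vs 'u' !=
  Pos 6: 'e' vs 'r' !=
  Pos 7: 'r' vs 'e' !=
Hamming distance = 6


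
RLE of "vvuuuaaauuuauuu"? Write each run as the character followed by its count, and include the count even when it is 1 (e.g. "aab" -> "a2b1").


String: "vvuuuaaauuuauuu"
Scanning for consecutive runs:
  'v' x 2
  'u' x 3
  'a' x 3
  'u' x 3
  'a' x 1
  'u' x 3
RLE = "v2u3a3u3a1u3"


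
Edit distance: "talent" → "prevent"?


Word 1: "talent" (length 6)
Word 2: "prevent" (length 7)
One optimal edit sequence (insert/delete/substitute each cost 1):
  1. insert 'p'  (+1)
  2. substitute 't' -> 'r'  (+1)
  3. substitute 'a' -> 'e'  (+1)
  4. substitute 'l' -> 'v'  (+1)
  5. keep 'e'
  6. keep 'n'
  7. keep 't'
Total edit operations: 4
Edit distance = 4


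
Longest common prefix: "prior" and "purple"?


Word 1: "prior"
Word 2: "purple"
Comparing from start:
  Pos 0: 'p' == 'p'
  Pos 1: 'r' != 'u' (stop)
LCP = "p" (length 1)


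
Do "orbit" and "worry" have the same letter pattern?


Pattern of "orbit": [0, 1, 2, 3, 4]
Pattern of "worry": [0, 1, 2, 2, 3]
Patterns do not match
Same pattern = No


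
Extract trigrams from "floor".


Word: "floor" (length 5)
Number of trigrams = 5 - 3 + 1 = 3
  Position 0: "flo"
  Position 1: "loo"
  Position 2: "oor"
Trigrams = "flo", "loo", "oor"


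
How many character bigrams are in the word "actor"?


Word: "actor" (length 5)
Number of 2-grams = length - 2 + 1 = 5 - 2 + 1
= 4


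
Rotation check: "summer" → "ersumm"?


Word: "summer", Candidate: "ersumm"
Method: check if candidate is substring of word+word
"summersummer" contains "ersumm"? Yes
Is rotation = Yes


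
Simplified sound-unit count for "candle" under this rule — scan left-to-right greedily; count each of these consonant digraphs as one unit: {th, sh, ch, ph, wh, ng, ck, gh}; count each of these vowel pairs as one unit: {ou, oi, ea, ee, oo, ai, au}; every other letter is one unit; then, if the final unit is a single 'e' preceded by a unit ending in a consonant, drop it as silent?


Word: "candle" (6 letters)
Left-to-right scan:
  1. 'c' (letter)
  2. 'a' (letter)
  3. 'n' (letter)
  4. 'd' (letter)
  5. 'l' (letter)
  6. 'e' (letter)
Units from scan: 6
Final unit is 'e' after a consonant -> drop as silent (-1)
Sound units = 5 units


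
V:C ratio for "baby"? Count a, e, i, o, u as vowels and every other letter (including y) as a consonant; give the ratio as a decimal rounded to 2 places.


Word: "baby"
Vowels (a,e,i,o,u): 1
Consonants: 3
Ratio = 1/3
= 0.33


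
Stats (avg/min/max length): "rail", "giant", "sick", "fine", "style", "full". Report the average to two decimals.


Lengths: "rail"=4, "giant"=5, "sick"=4, "fine"=4, "style"=5, "full"=4
Sum = 26, Count = 6
Average = 26/6 = 4.33
= avg=4.33, min=4, max=5


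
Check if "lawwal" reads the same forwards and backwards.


Word: "lawwal"
Reversed: "lawwal"
Forward == Backward? lawwal == lawwal
Palindrome = Yes


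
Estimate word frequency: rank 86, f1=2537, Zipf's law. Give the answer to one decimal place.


Zipf's law: f(r) = f(1) / r
f(1) = 2537
f(86) = 2537 / 86
= 29.5 occurrences


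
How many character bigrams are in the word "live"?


Word: "live" (length 4)
Number of 2-grams = length - 2 + 1 = 4 - 2 + 1
= 3


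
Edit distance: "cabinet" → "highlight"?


Word 1: "cabinet" (length 7)
Word 2: "highlight" (length 9)
One optimal edit sequence (insert/delete/substitute each cost 1):
  1. insert 'h'  (+1)
  2. insert 'i'  (+1)
  3. substitute 'c' -> 'g'  (+1)
  4. substitute 'a' -> 'h'  (+1)
  5. substitute 'b' -> 'l'  (+1)
  6. keep 'i'
  7. substitute 'n' -> 'g'  (+1)
  8. substitute 'e' -> 'h'  (+1)
  9. keep 't'
Total edit operations: 7
Edit distance = 7


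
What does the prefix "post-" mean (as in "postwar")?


Prefix: post-
As in: postwar -> post- + war
Meaning = after


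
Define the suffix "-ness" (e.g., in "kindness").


Suffix: -ness
Example: kindness = kind + -ness
Meaning = state of being


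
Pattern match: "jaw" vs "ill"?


Pattern of "jaw": [0, 1, 2]
Pattern of "ill": [0, 1, 1]
Patterns do not match
Same pattern = No


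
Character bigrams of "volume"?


Word: "volume" (length 6)
Number of bigrams = 6 - 2 + 1 = 5
  Position 0: "vo"
  Position 1: "ol"
  Position 2: "lu"
  Position 3: "um"
  Position 4: "me"
Bigrams = "vo", "ol", "lu", "um", "me"


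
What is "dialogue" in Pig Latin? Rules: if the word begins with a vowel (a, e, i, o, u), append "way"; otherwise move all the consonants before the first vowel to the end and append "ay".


Word: "dialogue"
Starts with consonant(s) → move to end, add 'ay'
Consonant cluster: "d"
Pig Latin = "ialogueday"


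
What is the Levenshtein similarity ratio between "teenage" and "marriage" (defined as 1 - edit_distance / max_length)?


Word 1: "teenage" (length 7)
Word 2: "marriage" (length 8)
One optimal edit sequence:
  1. insert 'm'  (+1)
  2. substitute 't' -> 'a'  (+1)
  3. substitute 'e' -> 'r'  (+1)
  4. substitute 'e' -> 'r'  (+1)
  5. substitute 'n' -> 'i'  (+1)
  6. keep 'a'
  7. keep 'g'
  8. keep 'e'
Edit distance = 5
Max length = max(7, 8) = 8
Similarity = 1 - 5/8
= 0.3750


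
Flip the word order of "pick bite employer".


Original: "pick bite employer"
Words (1..n): pick | bite | employer
Reversed (n..1): employer | bite | pick
Result = "employer bite pick"


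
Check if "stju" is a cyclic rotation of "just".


Word: "just", Candidate: "stju"
Method: check if candidate is substring of word+word
"justjust" contains "stju"? Yes
Is rotation = Yes


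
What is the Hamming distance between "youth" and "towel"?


Comparing character by character (same length = 5):
  Pos 0: 'y' vs 't' !=
  Pos 1: 'o' vs 'o' =
  Pos 2: 'u' vs 'w' !=
  Pos 3: 't' vs 'e' !=
  Pos 4: 'h' vs 'l' !=
Hamming distance = 4


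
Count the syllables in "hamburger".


Word: "hamburger"
Syllable breakdown: ham / bur / ger
Counting: 3 parts
= 3 syllables


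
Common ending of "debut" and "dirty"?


Word 1: "debut"
Word 2: "dirty"
Comparing from end:
  Pos -1: 't' != 'y' (stop)
LCS = "" (length 0)


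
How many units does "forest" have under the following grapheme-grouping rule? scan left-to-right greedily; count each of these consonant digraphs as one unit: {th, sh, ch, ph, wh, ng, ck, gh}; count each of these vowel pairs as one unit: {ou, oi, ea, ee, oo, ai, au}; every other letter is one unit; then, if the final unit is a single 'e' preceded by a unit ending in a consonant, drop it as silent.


Word: "forest" (6 letters)
Left-to-right scan:
  1. 'f' (letter)
  2. 'o' (letter)
  3. 'r' (letter)
  4. 'e' (letter)
  5. 's' (letter)
  6. 't' (letter)
Units from scan: 6
Sound units = 6 units


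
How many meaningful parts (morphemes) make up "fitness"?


Word: "fitness"
Morphemes: fit + -ness
Each morpheme carries meaning
= 2 morphemes


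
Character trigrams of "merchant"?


Word: "merchant" (length 8)
Number of trigrams = 8 - 3 + 1 = 6
  Position 0: "mer"
  Position 1: "erc"
  Position 2: "rch"
  Position 3: "cha"
  Position 4: "han"
  Position 5: "ant"
Trigrams = "mer", "erc", "rch", "cha", "han", "ant"


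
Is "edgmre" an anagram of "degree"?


Word 1: "degree" → sorted: deeegr
Word 2: "edgmre" → sorted: deegmr
Same letters? deeegr != deegmr
Anagram = No


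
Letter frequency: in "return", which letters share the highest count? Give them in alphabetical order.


Word: "return"
Letter counts:
  'e': 1
  'n': 1
  'r': 2
  't': 1
  'u': 1
Maximum count = 2
Most frequent = 'r' (2 times each)


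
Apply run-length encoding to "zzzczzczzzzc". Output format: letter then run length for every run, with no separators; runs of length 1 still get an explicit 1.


String: "zzzczzczzzzc"
Scanning for consecutive runs:
  'z' x 3
  'c' x 1
  'z' x 2
  'c' x 1
  'z' x 4
  'c' x 1
RLE = "z3c1z2c1z4c1"


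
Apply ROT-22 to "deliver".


Word: "deliver"
Shift: 22
Each letter → (letter + shift) mod 26:
  'd' (3) + 22 = 25 → 'z'
  'e' (4) + 22 = 0 → 'a'
  'l' (11) + 22 = 7 → 'h'
  'i' (8) + 22 = 4 → 'e'
  'v' (21) + 22 = 17 → 'r'
  'e' (4) + 22 = 0 → 'a'
  'r' (17) + 22 = 13 → 'n'
Result = "zaheran"


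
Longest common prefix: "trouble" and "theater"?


Word 1: "trouble"
Word 2: "theater"
Comparing from start:
  Pos 0: 't' == 't'
  Pos 1: 'r' != 'h' (stop)
LCP = "t" (length 1)


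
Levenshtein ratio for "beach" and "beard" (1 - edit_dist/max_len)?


Word 1: "beach" (length 5)
Word 2: "beard" (length 5)
One optimal edit sequence:
  1. keep 'b'
  2. keep 'e'
  3. keep 'a'
  4. substitute 'c' -> 'r'  (+1)
  5. substitute 'h' -> 'd'  (+1)
Edit distance = 2
Max length = max(5, 5) = 5
Similarity = 1 - 2/5
= 0.6000


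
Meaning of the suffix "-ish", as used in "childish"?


Suffix: -ish
As in: childish -> child + -ish
Meaning = somewhat / having the qualities of


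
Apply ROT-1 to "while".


Word: "while"
Shift: 1
Each letter → (letter + shift) mod 26:
  'w' (22) + 1 = 23 → 'x'
  'h' (7) + 1 = 8 → 'i'
  'i' (8) + 1 = 9 → 'j'
  'l' (11) + 1 = 12 → 'm'
  'e' (4) + 1 = 5 → 'f'
Result = "xijmf"


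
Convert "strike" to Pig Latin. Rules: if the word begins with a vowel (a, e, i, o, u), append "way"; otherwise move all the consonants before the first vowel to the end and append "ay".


Word: "strike"
Starts with consonant(s) → move to end, add 'ay'
Consonant cluster: "str"
Pig Latin = "ikestray"


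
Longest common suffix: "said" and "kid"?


Word 1: "said"
Word 2: "kid"
Comparing from end:
  Pos -1: 'd' == 'd'
  Pos -2: 'i' == 'i'
  Pos -3: 'a' != 'k' (stop)
LCS = "id" (length 2)


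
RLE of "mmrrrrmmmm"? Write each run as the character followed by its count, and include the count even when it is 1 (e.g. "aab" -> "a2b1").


String: "mmrrrrmmmm"
Scanning for consecutive runs:
  'm' x 2
  'r' x 4
  'm' x 4
RLE = "m2r4m4"


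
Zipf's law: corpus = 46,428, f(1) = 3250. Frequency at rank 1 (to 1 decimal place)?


Zipf's law: f(r) = f(1) / r
f(1) = 3250
f(1) = 3250 / 1
= 3250.0 occurrences


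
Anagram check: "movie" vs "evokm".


Word 1: "movie" → sorted: eimov
Word 2: "evokm" → sorted: ekmov
Same letters? eimov != ekmov
Anagram = No


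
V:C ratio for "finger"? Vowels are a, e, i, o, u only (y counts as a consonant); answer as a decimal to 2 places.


Word: "finger"
Vowels (a,e,i,o,u): 2
Consonants: 4
Ratio = 2/4
= 0.50


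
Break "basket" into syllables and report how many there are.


Word: "basket"
Syllable breakdown: bas / ket
Counting: 2 parts
= 2 syllables


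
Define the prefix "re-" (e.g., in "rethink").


Prefix: re-
As in: rethink -> re- + think
Meaning = again


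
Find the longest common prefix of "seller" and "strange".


Word 1: "seller"
Word 2: "strange"
Comparing from start:
  Pos 0: 's' == 's'
  Pos 1: 'e' != 't' (stop)
LCP = "s" (length 1)


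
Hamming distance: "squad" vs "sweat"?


Comparing character by character (same length = 5):
  Pos 0: 's' vs 's' =
  Pos 1: 'q' vs 'w' !=
  Pos 2: 'u' vs 'e' !=
  Pos 3: 'a' vs 'a' =
  Pos 4: 'd' vs 't' !=
Hamming distance = 3


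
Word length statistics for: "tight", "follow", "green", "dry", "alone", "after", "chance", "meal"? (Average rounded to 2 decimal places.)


Lengths: "tight"=5, "follow"=6, "green"=5, "dry"=3, "alone"=5, "after"=5, "chance"=6, "meal"=4
Sum = 39, Count = 8
Average = 39/8 = 4.88
= avg=4.88, min=3, max=6


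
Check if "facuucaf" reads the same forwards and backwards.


Word: "facuucaf"
Reversed: "facuucaf"
Forward == Backward? facuucaf == facuucaf
Palindrome = Yes


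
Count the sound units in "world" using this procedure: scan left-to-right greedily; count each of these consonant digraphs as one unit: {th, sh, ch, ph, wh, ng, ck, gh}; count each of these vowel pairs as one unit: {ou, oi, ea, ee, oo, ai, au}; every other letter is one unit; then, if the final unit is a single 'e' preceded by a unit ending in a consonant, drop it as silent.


Word: "world" (5 letters)
Left-to-right scan:
  [1] 'w' (letter)
  [2] 'o' (letter)
  [3] 'r' (letter)
  [4] 'l' (letter)
  [5] 'd' (letter)
Units from scan: 5
Sound units = 5 units


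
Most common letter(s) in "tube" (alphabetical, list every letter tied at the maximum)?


Word: "tube"
Letter counts:
  'b': 1
  'e': 1
  't': 1
  'u': 1
Maximum count = 1
Most frequent = 'b', 'e', 't', 'u' (1 time each)


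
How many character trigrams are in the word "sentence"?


Word: "sentence" (length 8)
Number of 3-grams = length - 3 + 1 = 8 - 3 + 1
= 6


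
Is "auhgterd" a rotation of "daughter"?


Word: "daughter", Candidate: "auhgterd"
Method: check if candidate is substring of word+word
"daughterdaughter" contains "auhgterd"? No
Is rotation = No


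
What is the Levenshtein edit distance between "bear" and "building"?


Word 1: "bear" (length 4)
Word 2: "building" (length 8)
One optimal edit sequence (insert/delete/substitute each cost 1):
  1. keep 'b'
  2. insert 'u'  (+1)
  3. insert 'i'  (+1)
  4. insert 'l'  (+1)
  5. insert 'd'  (+1)
  6. substitute 'e' -> 'i'  (+1)
  7. substitute 'a' -> 'n'  (+1)
  8. substitute 'r' -> 'g'  (+1)
Total edit operations: 7
Edit distance = 7


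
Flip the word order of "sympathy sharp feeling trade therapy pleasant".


Original: "sympathy sharp feeling trade therapy pleasant"
Words (1..n): sympathy | sharp | feeling | trade | therapy | pleasant
Reversed (n..1): pleasant | therapy | trade | feeling | sharp | sympathy
Result = "pleasant therapy trade feeling sharp sympathy"


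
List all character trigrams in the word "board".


Word: "board" (length 5)
Number of trigrams = 5 - 3 + 1 = 3
  Position 0: "boa"
  Position 1: "oar"
  Position 2: "ard"
Trigrams = "boa", "oar", "ard"


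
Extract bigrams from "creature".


Word: "creature" (length 8)
Number of bigrams = 8 - 2 + 1 = 7
  Position 0: "cr"
  Position 1: "re"
  Position 2: "ea"
  Position 3: "at"
  Position 4: "tu"
  Position 5: "ur"
  Position 6: "re"
Bigrams = "cr", "re", "ea", "at", "tu", "ur", "re"


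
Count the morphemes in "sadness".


Word: "sadness"
Morphemes: sad + -ness
Each morpheme carries meaning
= 2 morphemes


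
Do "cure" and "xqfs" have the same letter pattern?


Pattern of "cure": [0, 1, 2, 3]
Pattern of "xqfs": [0, 1, 2, 3]
Patterns match
Same pattern = Yes


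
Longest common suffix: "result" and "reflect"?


Word 1: "result"
Word 2: "reflect"
Comparing from end:
  Pos -1: 't' == 't'
  Pos -2: 'l' != 'c' (stop)
LCS = "t" (length 1)


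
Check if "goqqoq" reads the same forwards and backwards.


Word: "goqqoq"
Reversed: "qoqqog"
Forward == Backward? goqqoq != qoqqog
Palindrome = No


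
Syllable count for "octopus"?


Word: "octopus"
Syllable breakdown: oc | to | pus
Counting: 3 parts
= 3 syllables


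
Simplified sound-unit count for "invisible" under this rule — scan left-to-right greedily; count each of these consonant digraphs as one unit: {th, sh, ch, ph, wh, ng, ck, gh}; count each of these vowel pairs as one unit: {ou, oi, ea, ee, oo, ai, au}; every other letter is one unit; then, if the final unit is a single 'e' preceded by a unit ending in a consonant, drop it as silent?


Word: "invisible" (9 letters)
Left-to-right scan:
  (1) 'i' (letter)
  (2) 'n' (letter)
  (3) 'v' (letter)
  (4) 'i' (letter)
  (5) 's' (letter)
  (6) 'i' (letter)
  (7) 'b' (letter)
  (8) 'l' (letter)
  (9) 'e' (letter)
Units from scan: 9
Final unit is 'e' after a consonant -> drop as silent (-1)
Sound units = 8 units


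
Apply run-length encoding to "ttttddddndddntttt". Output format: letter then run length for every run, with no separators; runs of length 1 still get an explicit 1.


String: "ttttddddndddntttt"
Scanning for consecutive runs:
  't' x 4
  'd' x 4
  'n' x 1
  'd' x 3
  'n' x 1
  't' x 4
RLE = "t4d4n1d3n1t4"


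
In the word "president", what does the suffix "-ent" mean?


Suffix: -ent
Example: president = preside + -ent, with a spelling change
Meaning = one who / that which


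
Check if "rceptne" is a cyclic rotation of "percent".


Word: "percent", Candidate: "rceptne"
Method: check if candidate is substring of word+word
"percentpercent" contains "rceptne"? No
Is rotation = No


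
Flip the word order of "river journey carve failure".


Original: "river journey carve failure"
Words (1..n): river | journey | carve | failure
Reversed (n..1): failure | carve | journey | river
Result = "failure carve journey river"


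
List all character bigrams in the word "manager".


Word: "manager" (length 7)
Number of bigrams = 7 - 2 + 1 = 6
  Position 0: "ma"
  Position 1: "an"
  Position 2: "na"
  Position 3: "ag"
  Position 4: "ge"
  Position 5: "er"
Bigrams = "ma", "an", "na", "ag", "ge", "er"


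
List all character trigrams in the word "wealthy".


Word: "wealthy" (length 7)
Number of trigrams = 7 - 3 + 1 = 5
  Position 0: "wea"
  Position 1: "eal"
  Position 2: "alt"
  Position 3: "lth"
  Position 4: "thy"
Trigrams = "wea", "eal", "alt", "lth", "thy"


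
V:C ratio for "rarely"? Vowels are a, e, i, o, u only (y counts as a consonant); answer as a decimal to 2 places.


Word: "rarely"
Vowels (a,e,i,o,u): 2
Consonants: 4
Ratio = 2/4
= 0.50


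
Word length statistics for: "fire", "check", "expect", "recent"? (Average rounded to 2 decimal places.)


Lengths: "fire"=4, "check"=5, "expect"=6, "recent"=6
Sum = 21, Count = 4
Average = 21/4 = 5.25
= avg=5.25, min=4, max=6


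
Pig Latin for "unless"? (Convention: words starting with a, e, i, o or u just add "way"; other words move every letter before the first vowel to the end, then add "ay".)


Word: "unless"
Starts with vowel → add 'way'
Pig Latin = "unlessway"


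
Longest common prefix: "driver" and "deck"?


Word 1: "driver"
Word 2: "deck"
Comparing from start:
  Pos 0: 'd' == 'd'
  Pos 1: 'r' != 'e' (stop)
LCP = "d" (length 1)


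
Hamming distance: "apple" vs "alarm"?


Comparing character by character (same length = 5):
  Pos 0: 'a' vs 'a' =
  Pos 1: 'p' vs 'l' !=
  Pos 2: 'p' vs 'a' !=
  Pos 3: 'l' vs 'r' !=
  Pos 4: 'e' vs 'm' !=
Hamming distance = 4


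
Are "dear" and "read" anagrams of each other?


Word 1: "dear" → sorted: ader
Word 2: "read" → sorted: ader
Same letters? ader == ader
Anagram = Yes


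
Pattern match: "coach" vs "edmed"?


Pattern of "coach": [0, 1, 2, 0, 3]
Pattern of "edmed": [0, 1, 2, 0, 1]
Patterns do not match
Same pattern = No


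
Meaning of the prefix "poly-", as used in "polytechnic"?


Prefix: poly-
As in: polytechnic -> poly- + technic
Meaning = many


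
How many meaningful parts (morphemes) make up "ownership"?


Word: "ownership"
Morphemes: own / -er / -ship
Each morpheme carries meaning
= 3 morphemes


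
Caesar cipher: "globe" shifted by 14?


Word: "globe"
Shift: 14
Each letter → (letter + shift) mod 26:
  'g' (6) + 14 = 20 → 'u'
  'l' (11) + 14 = 25 → 'z'
  'o' (14) + 14 = 2 → 'c'
  'b' (1) + 14 = 15 → 'p'
  'e' (4) + 14 = 18 → 's'
Result = "uzcps"


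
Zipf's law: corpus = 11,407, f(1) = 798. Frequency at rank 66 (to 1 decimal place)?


Zipf's law: f(r) = f(1) / r
f(1) = 798
f(66) = 798 / 66
= 12.1 occurrences


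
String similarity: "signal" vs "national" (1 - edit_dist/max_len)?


Word 1: "signal" (length 6)
Word 2: "national" (length 8)
One optimal edit sequence:
  1. insert 'n'  (+1)
  2. insert 'a'  (+1)
  3. substitute 's' -> 't'  (+1)
  4. keep 'i'
  5. substitute 'g' -> 'o'  (+1)
  6. keep 'n'
  7. keep 'a'
  8. keep 'l'
Edit distance = 4
Max length = max(6, 8) = 8
Similarity = 1 - 4/8
= 0.5000


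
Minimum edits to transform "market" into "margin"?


Word 1: "market" (length 6)
Word 2: "margin" (length 6)
One optimal edit sequence (insert/delete/substitute each cost 1):
  1. keep 'm'
  2. keep 'a'
  3. keep 'r'
  4. substitute 'k' -> 'g'  (+1)
  5. substitute 'e' -> 'i'  (+1)
  6. substitute 't' -> 'n'  (+1)
Total edit operations: 3
Edit distance = 3


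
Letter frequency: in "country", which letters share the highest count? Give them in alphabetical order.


Word: "country"
Letter counts:
  'c': 1
  'n': 1
  'o': 1
  'r': 1
  't': 1
  'u': 1
  'y': 1
Maximum count = 1
Most frequent = 'c', 'n', 'o', 'r', 't', 'u', 'y' (1 time each)


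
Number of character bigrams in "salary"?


Word: "salary" (length 6)
Number of 2-grams = length - 2 + 1 = 6 - 2 + 1
= 5


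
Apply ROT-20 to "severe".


Word: "severe"
Shift: 20
Each letter → (letter + shift) mod 26:
  's' (18) + 20 = 12 → 'm'
  'e' (4) + 20 = 24 → 'y'
  'v' (21) + 20 = 15 → 'p'
  'e' (4) + 20 = 24 → 'y'
  'r' (17) + 20 = 11 → 'l'
  'e' (4) + 20 = 24 → 'y'
Result = "mypyly"


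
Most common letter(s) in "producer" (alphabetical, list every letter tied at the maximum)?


Word: "producer"
Letter counts:
  'c': 1
  'd': 1
  'e': 1
  'o': 1
  'p': 1
  'r': 2
  'u': 1
Maximum count = 2
Most frequent = 'r' (2 times each)


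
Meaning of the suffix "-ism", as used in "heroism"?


Suffix: -ism
Example: heroism (hero + -ism)
Meaning = belief / practice


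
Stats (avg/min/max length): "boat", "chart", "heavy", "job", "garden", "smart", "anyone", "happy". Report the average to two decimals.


Lengths: "boat"=4, "chart"=5, "heavy"=5, "job"=3, "garden"=6, "smart"=5, "anyone"=6, "happy"=5
Sum = 39, Count = 8
Average = 39/8 = 4.88
= avg=4.88, min=3, max=6


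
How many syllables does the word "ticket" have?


Word: "ticket"
Syllable breakdown: tick | et
Counting: 2 parts
= 2 syllables


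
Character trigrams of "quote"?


Word: "quote" (length 5)
Number of trigrams = 5 - 3 + 1 = 3
  Position 0: "quo"
  Position 1: "uot"
  Position 2: "ote"
Trigrams = "quo", "uot", "ote"


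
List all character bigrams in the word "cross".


Word: "cross" (length 5)
Number of bigrams = 5 - 2 + 1 = 4
  Position 0: "cr"
  Position 1: "ro"
  Position 2: "os"
  Position 3: "ss"
Bigrams = "cr", "ro", "os", "ss"


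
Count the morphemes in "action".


Word: "action"
Morphemes: act + -ion
Each morpheme carries meaning
= 2 morphemes


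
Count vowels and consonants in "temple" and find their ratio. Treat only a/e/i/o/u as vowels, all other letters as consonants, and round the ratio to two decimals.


Word: "temple"
Vowels (a,e,i,o,u): 2
Consonants: 4
Ratio = 2/4
= 0.50


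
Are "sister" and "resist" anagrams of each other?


Word 1: "sister" → sorted: eirsst
Word 2: "resist" → sorted: eirsst
Same letters? eirsst == eirsst
Anagram = Yes


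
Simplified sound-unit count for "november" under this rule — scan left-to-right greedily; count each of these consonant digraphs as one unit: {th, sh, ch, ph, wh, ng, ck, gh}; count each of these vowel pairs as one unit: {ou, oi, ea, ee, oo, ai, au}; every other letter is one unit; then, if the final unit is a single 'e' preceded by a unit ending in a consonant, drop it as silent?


Word: "november" (8 letters)
Left-to-right scan:
  (1) 'n' (letter)
  (2) 'o' (letter)
  (3) 'v' (letter)
  (4) 'e' (letter)
  (5) 'm' (letter)
  (6) 'b' (letter)
  (7) 'e' (letter)
  (8) 'r' (letter)
Units from scan: 8
Sound units = 8 units


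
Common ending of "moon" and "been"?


Word 1: "moon"
Word 2: "been"
Comparing from end:
  Pos -1: 'n' == 'n'
  Pos -2: 'o' != 'e' (stop)
LCS = "n" (length 1)


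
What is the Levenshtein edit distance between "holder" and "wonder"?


Word 1: "holder" (length 6)
Word 2: "wonder" (length 6)
One optimal edit sequence (insert/delete/substitute each cost 1):
  1. substitute 'h' -> 'w'  (+1)
  2. keep 'o'
  3. substitute 'l' -> 'n'  (+1)
  4. keep 'd'
  5. keep 'e'
  6. keep 'r'
Total edit operations: 2
Edit distance = 2


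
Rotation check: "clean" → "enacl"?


Word: "clean", Candidate: "enacl"
Method: check if candidate is substring of word+word
"cleanclean" contains "enacl"? No
Is rotation = No


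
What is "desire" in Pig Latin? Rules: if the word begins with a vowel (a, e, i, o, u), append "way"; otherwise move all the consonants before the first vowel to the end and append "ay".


Word: "desire"
Starts with consonant(s) → move to end, add 'ay'
Consonant cluster: "d"
Pig Latin = "esireday"


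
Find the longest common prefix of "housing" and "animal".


Word 1: "housing"
Word 2: "animal"
Comparing from start:
  Pos 0: 'h' != 'a' (stop)
LCP = "" (length 0)


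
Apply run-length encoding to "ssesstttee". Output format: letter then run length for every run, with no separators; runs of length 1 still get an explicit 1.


String: "ssesstttee"
Scanning for consecutive runs:
  's' x 2
  'e' x 1
  's' x 2
  't' x 3
  'e' x 2
RLE = "s2e1s2t3e2"


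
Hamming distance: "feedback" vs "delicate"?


Comparing character by character (same length = 8):
  Pos 0: 'f' vs 'd' !=
  Pos 1: 'e' vs 'e' =
  Pos 2: 'e' vs 'l' !=
  Pos 3: 'd' vs 'i' !=
  Pos 4: 'b' vs 'c' !=
  Pos 5: 'a' vs 'a' =
  Pos 6: 'c' vs 't' !=
  Pos 7: 'k' vs 'e' !=
Hamming distance = 6


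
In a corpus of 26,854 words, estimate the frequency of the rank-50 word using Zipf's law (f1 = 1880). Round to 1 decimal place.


Zipf's law: f(r) = f(1) / r
f(1) = 1880
f(50) = 1880 / 50
= 37.6 occurrences


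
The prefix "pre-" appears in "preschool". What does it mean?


Prefix: pre-
Example: preschool (pre- + school)
Meaning = before


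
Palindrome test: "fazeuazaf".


Word: "fazeuazaf"
Reversed: "fazauezaf"
Forward == Backward? fazeuazaf != fazauezaf
Palindrome = No


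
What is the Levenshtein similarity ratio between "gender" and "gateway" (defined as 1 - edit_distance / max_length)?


Word 1: "gender" (length 6)
Word 2: "gateway" (length 7)
One optimal edit sequence:
  1. keep 'g'
  2. insert 'a'  (+1)
  3. substitute 'e' -> 't'  (+1)
  4. substitute 'n' -> 'e'  (+1)
  5. substitute 'd' -> 'w'  (+1)
  6. substitute 'e' -> 'a'  (+1)
  7. substitute 'r' -> 'y'  (+1)
Edit distance = 6
Max length = max(6, 7) = 7
Similarity = 1 - 6/7
= 0.1429


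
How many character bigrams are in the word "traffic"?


Word: "traffic" (length 7)
Number of 2-grams = length - 2 + 1 = 7 - 2 + 1
= 6


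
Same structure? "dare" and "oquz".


Pattern of "dare": [0, 1, 2, 3]
Pattern of "oquz": [0, 1, 2, 3]
Patterns match
Same pattern = Yes


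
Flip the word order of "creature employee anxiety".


Original: "creature employee anxiety"
Words (1..n): creature | employee | anxiety
Reversed (n..1): anxiety | employee | creature
Result = "anxiety employee creature"


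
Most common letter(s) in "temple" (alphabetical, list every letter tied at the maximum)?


Word: "temple"
Letter counts:
  'e': 2
  'l': 1
  'm': 1
  'p': 1
  't': 1
Maximum count = 2
Most frequent = 'e' (2 times each)


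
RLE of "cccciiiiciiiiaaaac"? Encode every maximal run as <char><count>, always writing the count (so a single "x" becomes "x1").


String: "cccciiiiciiiiaaaac"
Scanning for consecutive runs:
  'c' x 4
  'i' x 4
  'c' x 1
  'i' x 4
  'a' x 4
  'c' x 1
RLE = "c4i4c1i4a4c1"


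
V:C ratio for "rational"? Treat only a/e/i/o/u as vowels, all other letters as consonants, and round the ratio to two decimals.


Word: "rational"
Vowels (a,e,i,o,u): 4
Consonants: 4
Ratio = 4/4
= 1.00


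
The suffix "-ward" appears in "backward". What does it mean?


Suffix: -ward
Example: backward = back + -ward
Meaning = in the direction of


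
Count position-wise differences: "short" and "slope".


Comparing character by character (same length = 5):
  Pos 0: 's' vs 's' =
  Pos 1: 'h' vs 'l' !=
  Pos 2: 'o' vs 'o' =
  Pos 3: 'r' vs 'p' !=
  Pos 4: 't' vs 'e' !=
Hamming distance = 3


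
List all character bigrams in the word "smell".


Word: "smell" (length 5)
Number of bigrams = 5 - 2 + 1 = 4
  Position 0: "sm"
  Position 1: "me"
  Position 2: "el"
  Position 3: "ll"
Bigrams = "sm", "me", "el", "ll"


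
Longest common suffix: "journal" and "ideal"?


Word 1: "journal"
Word 2: "ideal"
Comparing from end:
  Pos -1: 'l' == 'l'
  Pos -2: 'a' == 'a'
  Pos -3: 'n' != 'e' (stop)
LCS = "al" (length 2)


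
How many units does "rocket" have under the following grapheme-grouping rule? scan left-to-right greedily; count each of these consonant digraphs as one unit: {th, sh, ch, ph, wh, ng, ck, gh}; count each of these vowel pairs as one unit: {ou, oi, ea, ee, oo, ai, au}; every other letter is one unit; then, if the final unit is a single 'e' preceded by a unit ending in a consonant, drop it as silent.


Word: "rocket" (6 letters)
Left-to-right scan:
  (1) 'r' (letter)
  (2) 'o' (letter)
  (3) 'ck' (digraph)
  (4) 'e' (letter)
  (5) 't' (letter)
Units from scan: 5
Sound units = 5 units


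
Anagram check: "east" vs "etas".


Word 1: "east" → sorted: aest
Word 2: "etas" → sorted: aest
Same letters? aest == aest
Anagram = Yes


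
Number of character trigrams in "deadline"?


Word: "deadline" (length 8)
Number of 3-grams = length - 3 + 1 = 8 - 3 + 1
= 6


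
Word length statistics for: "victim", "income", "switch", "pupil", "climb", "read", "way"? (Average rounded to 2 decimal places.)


Lengths: "victim"=6, "income"=6, "switch"=6, "pupil"=5, "climb"=5, "read"=4, "way"=3
Sum = 35, Count = 7
Average = 35/7 = 5.00
= avg=5.00, min=3, max=6


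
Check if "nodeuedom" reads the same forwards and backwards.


Word: "nodeuedom"
Reversed: "modeuedon"
Forward == Backward? nodeuedom != modeuedon
Palindrome = No


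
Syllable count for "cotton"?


Word: "cotton"
Syllable breakdown: cot-ton
Counting: 2 parts
= 2 syllables


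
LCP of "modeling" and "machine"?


Word 1: "modeling"
Word 2: "machine"
Comparing from start:
  Pos 0: 'm' == 'm'
  Pos 1: 'o' != 'a' (stop)
LCP = "m" (length 1)


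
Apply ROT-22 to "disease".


Word: "disease"
Shift: 22
Each letter → (letter + shift) mod 26:
  'd' (3) + 22 = 25 → 'z'
  'i' (8) + 22 = 4 → 'e'
  's' (18) + 22 = 14 → 'o'
  'e' (4) + 22 = 0 → 'a'
  'a' (0) + 22 = 22 → 'w'
  's' (18) + 22 = 14 → 'o'
  'e' (4) + 22 = 0 → 'a'
Result = "zeoawoa"


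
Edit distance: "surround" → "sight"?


Word 1: "surround" (length 8)
Word 2: "sight" (length 5)
One optimal edit sequence (insert/delete/substitute each cost 1):
  1. keep 's'
  2. delete 'u'  (+1)
  3. delete 'r'  (+1)
  4. delete 'r'  (+1)
  5. substitute 'o' -> 'i'  (+1)
  6. substitute 'u' -> 'g'  (+1)
  7. substitute 'n' -> 'h'  (+1)
  8. substitute 'd' -> 't'  (+1)
Total edit operations: 7
Edit distance = 7
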